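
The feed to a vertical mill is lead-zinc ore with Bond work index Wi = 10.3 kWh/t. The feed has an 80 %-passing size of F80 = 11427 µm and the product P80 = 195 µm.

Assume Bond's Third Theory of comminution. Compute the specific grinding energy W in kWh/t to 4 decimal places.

W = 6.4124 kWh/t

W = 10·Wi·[P80^(−½) − F80^(−½)]
1/√195 = 0.071611;  1/√11427 = 0.009355
W = 10·10.3·(0.071611 − 0.009355) = 6.4124 kWh/t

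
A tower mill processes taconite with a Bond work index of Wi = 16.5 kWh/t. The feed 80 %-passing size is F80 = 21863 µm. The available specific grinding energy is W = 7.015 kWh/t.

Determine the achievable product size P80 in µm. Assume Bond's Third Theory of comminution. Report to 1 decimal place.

W = 10·Wi·[P80^(−½) − F80^(−½)]
⇒ 1/√P80 = W/(10 Wi) + 1/√F80
  = 7.0150/(10·16.5) + 1/√21863 = 0.042515 + 0.006763 = 0.049278
P80 = (1/0.049278)² = 20.2929² = 411.80 µm

P80 = 411.8 µm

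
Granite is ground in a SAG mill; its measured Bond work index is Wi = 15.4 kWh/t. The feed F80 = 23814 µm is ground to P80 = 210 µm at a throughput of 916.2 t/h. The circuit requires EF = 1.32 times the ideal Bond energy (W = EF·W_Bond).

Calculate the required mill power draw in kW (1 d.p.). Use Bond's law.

W = 10 Wi (1/√P80 − 1/√F80)  [Bond]
W = 10·15.4·(1/√210 − 1/√23814) = 10·15.4·(0.062526) = 9.6291 kWh/t
W_actual = 1.32 × 9.6291 = 12.7104 kWh/t
Mill draw = 12.7104 × 916.2 = 11645.2 kW

P = 11645.2 kW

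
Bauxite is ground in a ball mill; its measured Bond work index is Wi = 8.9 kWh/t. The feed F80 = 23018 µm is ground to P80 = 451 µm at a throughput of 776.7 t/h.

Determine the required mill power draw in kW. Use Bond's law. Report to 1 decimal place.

P = 2799.4 kW

W_Bond = 10·Wi·(1/√P₈₀ − 1/√F₈₀)
W = 10·8.9·(1/√451 − 1/√23018) = 10·8.9·(0.040497) = 3.6042 kWh/t
P_mill = W·ṁ = 3.6042·776.7 = 2799.4 kW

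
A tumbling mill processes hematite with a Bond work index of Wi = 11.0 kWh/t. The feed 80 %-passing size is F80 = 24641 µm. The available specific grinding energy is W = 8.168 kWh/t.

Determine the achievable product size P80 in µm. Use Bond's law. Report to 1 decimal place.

W = 10 Wi (1/√P80 − 1/√F80)  [Bond]
⇒ 1/√P80 = W/(10·Wi) + 1/√F80
  = 8.1680/(10·11.0) + 1/√24641 = 0.074255 + 0.006370 = 0.080625
P80 = (1/0.080625)² = 12.4031² = 153.84 µm

P80 = 153.8 µm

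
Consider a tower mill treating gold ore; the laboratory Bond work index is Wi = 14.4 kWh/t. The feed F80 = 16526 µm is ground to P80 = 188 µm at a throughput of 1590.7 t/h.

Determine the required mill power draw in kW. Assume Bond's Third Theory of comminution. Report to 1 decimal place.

Bond:  W = 10 Wi (1/√P − 1/√F)
W = 10·14.4·(1/√188 − 1/√16526) = 10·14.4·(0.065154) = 9.3821 kWh/t
P_mill = W·ṁ = 9.3821·1590.7 = 14924.1 kW

P = 14924.1 kW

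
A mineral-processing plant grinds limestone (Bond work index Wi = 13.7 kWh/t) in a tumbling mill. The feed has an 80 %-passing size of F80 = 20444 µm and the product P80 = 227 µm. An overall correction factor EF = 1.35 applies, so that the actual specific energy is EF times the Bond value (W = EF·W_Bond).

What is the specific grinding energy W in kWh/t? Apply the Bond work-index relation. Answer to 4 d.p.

W = 10.9820 kWh/t

W_Bond = 10·Wi·(1/√P₈₀ − 1/√F₈₀)
1/√227 = 0.066372;  1/√20444 = 0.006994
W = 10·13.7·(0.066372 − 0.006994) = 8.1349 kWh/t
With EF = 1.35: W = 8.1349·1.35 = 10.9820 kWh/t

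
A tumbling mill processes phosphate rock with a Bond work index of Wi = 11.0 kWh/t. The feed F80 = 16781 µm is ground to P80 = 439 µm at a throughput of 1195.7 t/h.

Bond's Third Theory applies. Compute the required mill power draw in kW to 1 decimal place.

P = 5262.1 kW

W = 10·Wi·(P80^(-½) − F80^(-½))
W = 10·11.0·(1/√439 − 1/√16781) = 10·11.0·(0.040008) = 4.4009 kWh/t
P_mill = W·ṁ = 4.4009·1195.7 = 5262.1 kW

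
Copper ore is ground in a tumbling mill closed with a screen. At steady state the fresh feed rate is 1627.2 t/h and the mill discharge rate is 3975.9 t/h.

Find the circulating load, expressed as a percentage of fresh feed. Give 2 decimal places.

Steady state: M = F + R.
R = M − F = 3975.9 − 1627.2 = 2348.7 t/h
CL = 100·R/F = 100·2348.7/1627.2 = 144.34 %

CL = 144.34 %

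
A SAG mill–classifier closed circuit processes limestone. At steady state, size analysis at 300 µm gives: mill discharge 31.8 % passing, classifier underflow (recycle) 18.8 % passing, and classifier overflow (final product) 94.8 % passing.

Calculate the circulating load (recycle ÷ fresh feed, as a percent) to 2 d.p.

Balance %-passing 300 µm (r = R/F):
Fd + Rd = Ru + Fo ⇒ R/F = (o−d)/(d−u)
r = (94.8 − 31.8)/(31.8 − 18.8) = 63.0/13.0 = 4.8462
CL = 100·r = 484.62 %

CL = 484.62 %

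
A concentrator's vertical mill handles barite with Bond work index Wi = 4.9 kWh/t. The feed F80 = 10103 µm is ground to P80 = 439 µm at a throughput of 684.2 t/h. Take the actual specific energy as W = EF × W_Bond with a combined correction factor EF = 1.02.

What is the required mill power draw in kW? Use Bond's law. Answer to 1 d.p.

P = 1291.9 kW

Bond: W = 10·Wi·(1/√P80 − 1/√F80)
W = 10·4.9·(1/√439 − 1/√10103) = 10·4.9·(0.037779) = 1.8511 kWh/t
With EF = 1.02: W = 1.8511·1.02 = 1.8882 kWh/t
P_mill = W·ṁ = 1.8882·684.2 = 1291.9 kW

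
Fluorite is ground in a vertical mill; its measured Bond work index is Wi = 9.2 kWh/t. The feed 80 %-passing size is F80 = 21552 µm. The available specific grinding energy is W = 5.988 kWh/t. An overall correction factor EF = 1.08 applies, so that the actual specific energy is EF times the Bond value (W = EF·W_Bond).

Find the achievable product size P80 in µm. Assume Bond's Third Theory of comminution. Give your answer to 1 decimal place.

W_Bond = 10·Wi·(1/√P₈₀ − 1/√F₈₀)
W_Bond = W / EF = 5.988 / 1.08 = 5.5444 kWh/t
⇒ 1/√P80 = W_Bond/(10 Wi) + 1/√F80
  = 5.5444/(10·9.2) + 1/√21552 = 0.060266 + 0.006812 = 0.067077
P80 = (1/0.067077)² = 14.9081² = 222.25 µm

P80 = 222.3 µm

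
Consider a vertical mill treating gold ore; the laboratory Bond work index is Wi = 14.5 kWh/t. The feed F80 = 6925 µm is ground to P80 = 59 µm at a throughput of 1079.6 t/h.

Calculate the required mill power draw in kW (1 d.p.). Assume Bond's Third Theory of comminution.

P = 18498.9 kW

Bond:  W = 10 Wi (1/√P − 1/√F)
W = 10·14.5·(1/√59 − 1/√6925) = 10·14.5·(0.118172) = 17.1350 kWh/t
Power = W × throughput = 17.1350 kWh/t × 1079.6 t/h = 18498.9 kW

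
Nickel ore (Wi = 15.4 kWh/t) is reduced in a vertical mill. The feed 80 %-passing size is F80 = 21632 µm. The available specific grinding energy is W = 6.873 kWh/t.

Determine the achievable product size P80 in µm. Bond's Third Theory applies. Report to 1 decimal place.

W_Bond = 10·Wi·(1/√P₈₀ − 1/√F₈₀)
P80^(−½) = W/(10 Wi) + F80^(−½)
  = 6.8730/(10·15.4) + 1/√21632 = 0.044630 + 0.006799 = 0.051429
P80 = (1/0.051429)² = 19.4443² = 378.08 µm

P80 = 378.1 µm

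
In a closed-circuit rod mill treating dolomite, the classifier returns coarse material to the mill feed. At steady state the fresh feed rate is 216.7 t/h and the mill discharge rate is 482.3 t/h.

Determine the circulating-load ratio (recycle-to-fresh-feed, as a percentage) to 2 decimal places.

CL = 122.57 %

Steady state: M = F + R.
R = M − F = 482.3 − 216.7 = 265.6 t/h
CL = 100·R/F = 100·265.6/216.7 = 122.57 %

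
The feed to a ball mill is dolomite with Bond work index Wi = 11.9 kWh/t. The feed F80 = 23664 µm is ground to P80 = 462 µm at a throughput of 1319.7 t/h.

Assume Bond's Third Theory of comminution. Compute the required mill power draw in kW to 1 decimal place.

W = 10 Wi / √P80 − 10 Wi / √F80
W = 10·11.9·(1/√462 − 1/√23664) = 10·11.9·(0.040024) = 4.7628 kWh/t
Mill draw = 4.7628 × 1319.7 = 6285.5 kW

P = 6285.5 kW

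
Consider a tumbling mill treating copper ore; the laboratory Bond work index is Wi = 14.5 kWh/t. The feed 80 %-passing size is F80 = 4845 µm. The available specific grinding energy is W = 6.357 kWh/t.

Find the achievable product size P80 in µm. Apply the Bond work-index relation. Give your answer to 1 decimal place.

W_Bond = 10·Wi·(1/√P₈₀ − 1/√F₈₀)
P80^(−½) = W/(10 Wi) + F80^(−½)
  = 6.3570/(10·14.5) + 1/√4845 = 0.043841 + 0.014367 = 0.058208
P80 = (1/0.058208)² = 17.1798² = 295.14 µm

P80 = 295.1 µm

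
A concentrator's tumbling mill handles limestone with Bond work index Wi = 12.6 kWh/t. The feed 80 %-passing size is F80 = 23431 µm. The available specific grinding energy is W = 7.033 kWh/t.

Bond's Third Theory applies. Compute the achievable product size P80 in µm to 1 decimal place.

P80 = 257.2 µm

W = 10 Wi / √P80 − 10 Wi / √F80
1/√P80 = 1/√F80 + W/(10·Wi)
  = 7.0330/(10·12.6) + 1/√23431 = 0.055817 + 0.006533 = 0.062350
P80 = (1/0.062350)² = 16.0384² = 257.23 µm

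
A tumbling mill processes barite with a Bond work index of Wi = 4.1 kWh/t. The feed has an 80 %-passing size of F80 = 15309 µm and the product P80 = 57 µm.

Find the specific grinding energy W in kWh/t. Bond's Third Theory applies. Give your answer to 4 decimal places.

W = 5.0992 kWh/t

W = 10·Wi·(P80^(-½) − F80^(-½))
1/√57 = 0.132453;  1/√15309 = 0.008082
W = 10·4.1·(0.132453 − 0.008082) = 5.0992 kWh/t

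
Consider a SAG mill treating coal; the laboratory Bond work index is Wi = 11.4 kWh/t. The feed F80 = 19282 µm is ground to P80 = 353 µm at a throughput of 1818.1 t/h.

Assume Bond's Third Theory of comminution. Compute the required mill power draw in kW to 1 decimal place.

Bond:  W = 10 Wi (1/√P − 1/√F)
W = 10·11.4·(1/√353 − 1/√19282) = 10·11.4·(0.046023) = 5.2466 kWh/t
P = W·T = 5.2466·1818.1 = 9538.9 kW

P = 9538.9 kW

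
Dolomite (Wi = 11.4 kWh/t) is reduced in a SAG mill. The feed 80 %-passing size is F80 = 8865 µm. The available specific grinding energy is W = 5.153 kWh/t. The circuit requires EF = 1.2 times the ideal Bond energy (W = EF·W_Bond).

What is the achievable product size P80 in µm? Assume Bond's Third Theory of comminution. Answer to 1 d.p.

P80 = 428.8 µm

Bond:  W = 10 Wi (1/√P − 1/√F)
W_Bond = W / EF = 5.153 / 1.2 = 4.2942 kWh/t
1/√P80 = 1/√F80 + W_Bond/(10·Wi)
  = 4.2942/(10·11.4) + 1/√8865 = 0.037668 + 0.010621 = 0.048289
P80 = (1/0.048289)² = 20.7086² = 428.85 µm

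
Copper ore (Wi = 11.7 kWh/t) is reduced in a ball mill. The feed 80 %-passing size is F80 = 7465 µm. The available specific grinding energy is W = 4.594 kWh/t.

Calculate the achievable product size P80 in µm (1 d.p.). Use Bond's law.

Bond:  W = 10 Wi (1/√P − 1/√F)
P80^-0.5 = F80^-0.5 + W/(10 Wi)
  = 4.5940/(10·11.7) + 1/√7465 = 0.039265 + 0.011574 = 0.050839
P80 = (1/0.050839)² = 19.6699² = 386.91 µm

P80 = 386.9 µm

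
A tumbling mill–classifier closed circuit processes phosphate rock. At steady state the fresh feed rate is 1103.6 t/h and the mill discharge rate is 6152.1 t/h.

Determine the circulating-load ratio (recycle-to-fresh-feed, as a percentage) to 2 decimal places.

CL = 457.46 %

Mill node: discharge = fresh + recycle.
R = M − F = 6152.1 − 1103.6 = 5048.5 t/h
CL = 100·R/F = 100·5048.5/1103.6 = 457.46 %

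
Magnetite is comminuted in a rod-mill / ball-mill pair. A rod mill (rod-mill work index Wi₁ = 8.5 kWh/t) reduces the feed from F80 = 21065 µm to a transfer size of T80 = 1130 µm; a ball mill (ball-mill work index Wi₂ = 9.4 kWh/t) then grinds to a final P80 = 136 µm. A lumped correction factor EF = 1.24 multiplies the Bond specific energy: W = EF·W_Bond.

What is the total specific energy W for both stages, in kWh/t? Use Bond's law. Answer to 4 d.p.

W = 8.9367 kWh/t

W = 10 Wi (1/√P80 − 1/√F80)  [Bond]
Stage 1 (21065→1130 µm, Wi₁=8.5): W₁ = 10·8.5·(0.029748 − 0.006890) = 1.9429 kWh/t
Stage 2 (1130→136 µm, Wi₂=9.4): W₂ = 10·9.4·(0.085749 − 0.029748) = 5.2641 kWh/t
W = W₁ + W₂ = 1.9429 + 5.2641 = 7.2070 kWh/t
With EF = 1.24: W = 7.2070·1.24 = 8.9367 kWh/t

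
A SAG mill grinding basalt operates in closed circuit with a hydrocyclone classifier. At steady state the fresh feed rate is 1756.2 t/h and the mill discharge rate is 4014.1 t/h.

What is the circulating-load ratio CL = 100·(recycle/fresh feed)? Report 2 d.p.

CL = 128.57 %

M = F + R at steady state, so:
R = M − F = 4014.1 − 1756.2 = 2257.9 t/h
CL = 100·R/F = 100·2257.9/1756.2 = 128.57 %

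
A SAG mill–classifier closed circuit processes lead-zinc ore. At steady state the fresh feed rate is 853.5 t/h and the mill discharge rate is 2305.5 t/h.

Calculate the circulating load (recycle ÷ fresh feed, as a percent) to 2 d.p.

Discharge = new feed + return, hence
R = M − F = 2305.5 − 853.5 = 1452.0 t/h
CL = 100·R/F = 100·1452.0/853.5 = 170.12 %

CL = 170.12 %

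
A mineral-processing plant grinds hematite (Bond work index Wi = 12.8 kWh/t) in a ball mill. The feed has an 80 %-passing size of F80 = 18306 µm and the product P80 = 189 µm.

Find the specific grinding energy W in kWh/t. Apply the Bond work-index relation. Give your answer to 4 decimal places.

W = 8.3646 kWh/t

W = 10 Wi (P80^-0.5 − F80^-0.5)
1/√189 = 0.072739;  1/√18306 = 0.007391
W = 10·12.8·(0.072739 − 0.007391) = 8.3646 kWh/t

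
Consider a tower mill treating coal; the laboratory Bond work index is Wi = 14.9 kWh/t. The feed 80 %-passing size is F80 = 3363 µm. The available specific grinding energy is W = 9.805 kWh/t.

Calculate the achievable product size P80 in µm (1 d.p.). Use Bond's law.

P80 = 145.0 µm

W = 10 Wi (1/√P80 − 1/√F80)  [Bond]
P80^(−½) = W/(10 Wi) + F80^(−½)
  = 9.8050/(10·14.9) + 1/√3363 = 0.065805 + 0.017244 = 0.083049
P80 = (1/0.083049)² = 12.0410² = 144.99 µm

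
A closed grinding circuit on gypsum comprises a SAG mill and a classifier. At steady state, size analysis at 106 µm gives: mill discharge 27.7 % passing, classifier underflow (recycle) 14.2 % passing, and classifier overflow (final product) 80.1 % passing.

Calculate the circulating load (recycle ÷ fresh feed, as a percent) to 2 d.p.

Two-product formula at 106 µm:
(1+r)d = ru + o → r = (o−d)/(d−u)
r = (80.1 − 27.7)/(27.7 − 14.2) = 52.4/13.5 = 3.8815
CL = 100·r = 388.15 %

CL = 388.15 %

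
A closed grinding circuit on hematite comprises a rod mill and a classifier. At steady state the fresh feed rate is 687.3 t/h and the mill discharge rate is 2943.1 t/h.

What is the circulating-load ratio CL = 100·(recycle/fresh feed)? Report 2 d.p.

CL = 328.21 %

Mill node: discharge = fresh + recycle.
R = M − F = 2943.1 − 687.3 = 2255.8 t/h
CL = 100·R/F = 100·2255.8/687.3 = 328.21 %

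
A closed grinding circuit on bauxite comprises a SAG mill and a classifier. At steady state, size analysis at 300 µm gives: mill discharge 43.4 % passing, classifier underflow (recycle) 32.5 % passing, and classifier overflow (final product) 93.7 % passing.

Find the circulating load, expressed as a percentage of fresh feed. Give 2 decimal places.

Let r = R/F. Size balance at 300 µm:
(1+r)·d = r·u + o ⇒ r = (o−d)/(d−u)
r = (93.7 − 43.4)/(43.4 − 32.5) = 50.3/10.9 = 4.6147
CL = 100·r = 461.47 %

CL = 461.47 %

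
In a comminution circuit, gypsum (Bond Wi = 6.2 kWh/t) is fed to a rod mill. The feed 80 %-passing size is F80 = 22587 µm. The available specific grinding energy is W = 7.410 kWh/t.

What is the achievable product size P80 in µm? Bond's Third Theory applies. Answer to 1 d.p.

P80 = 62.8 µm

Bond:  W = 10 Wi (1/√P − 1/√F)
P80^(−½) = W/(10 Wi) + F80^(−½)
  = 7.4100/(10·6.2) + 1/√22587 = 0.119516 + 0.006654 = 0.126170
P80 = (1/0.126170)² = 7.9258² = 62.82 µm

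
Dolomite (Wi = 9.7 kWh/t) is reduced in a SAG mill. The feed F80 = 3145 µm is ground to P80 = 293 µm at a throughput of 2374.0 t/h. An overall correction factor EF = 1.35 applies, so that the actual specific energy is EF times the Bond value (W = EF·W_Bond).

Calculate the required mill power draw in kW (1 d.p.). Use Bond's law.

W = 10 Wi / √P80 − 10 Wi / √F80
W = 10·9.7·(1/√293 − 1/√3145) = 10·9.7·(0.040589) = 3.9371 kWh/t
Corrected W = EF·W_Bond = 1.35·3.9371 = 5.3151 kWh/t
P = W·T = 5.3151·2374.0 = 12618.1 kW

P = 12618.1 kW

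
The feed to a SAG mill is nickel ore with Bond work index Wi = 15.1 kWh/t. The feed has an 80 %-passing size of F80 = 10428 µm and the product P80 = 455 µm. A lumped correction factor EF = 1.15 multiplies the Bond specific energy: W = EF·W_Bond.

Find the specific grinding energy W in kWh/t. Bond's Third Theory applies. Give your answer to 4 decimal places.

Bond:  W = 10 Wi (1/√P − 1/√F)
1/√455 = 0.046881;  1/√10428 = 0.009793
W = 10·15.1·(0.046881 − 0.009793) = 5.6003 kWh/t
Apply correction: 5.6003 × 1.15 = 6.4403 kWh/t

W = 6.4403 kWh/t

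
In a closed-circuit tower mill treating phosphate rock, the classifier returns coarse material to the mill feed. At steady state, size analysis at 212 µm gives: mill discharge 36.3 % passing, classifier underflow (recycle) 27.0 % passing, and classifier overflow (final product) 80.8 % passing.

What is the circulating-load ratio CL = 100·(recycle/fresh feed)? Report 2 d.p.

CL = 478.49 %

Let r = R/F. Size balance at 212 µm:
r = (o − d)/(d − u)
r = (80.8 − 36.3)/(36.3 − 27.0) = 44.5/9.3 = 4.7849
CL = 100·r = 478.49 %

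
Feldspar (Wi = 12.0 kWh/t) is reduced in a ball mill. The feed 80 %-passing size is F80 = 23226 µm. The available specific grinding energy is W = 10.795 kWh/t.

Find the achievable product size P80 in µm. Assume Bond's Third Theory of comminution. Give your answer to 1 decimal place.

W = 10·Wi·[P80^(−½) − F80^(−½)]
⇒ 1/√P80 = W/(10·Wi) + 1/√F80
  = 10.7950/(10·12.0) + 1/√23226 = 0.089958 + 0.006562 = 0.096520
P80 = (1/0.096520)² = 10.3605² = 107.34 µm

P80 = 107.3 µm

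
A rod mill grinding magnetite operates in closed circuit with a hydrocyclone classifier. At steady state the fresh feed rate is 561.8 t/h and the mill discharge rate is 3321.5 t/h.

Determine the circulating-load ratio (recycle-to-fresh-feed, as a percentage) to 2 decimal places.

Discharge = new feed + return, hence
R = M − F = 3321.5 − 561.8 = 2759.7 t/h
CL = 100·R/F = 100·2759.7/561.8 = 491.22 %

CL = 491.22 %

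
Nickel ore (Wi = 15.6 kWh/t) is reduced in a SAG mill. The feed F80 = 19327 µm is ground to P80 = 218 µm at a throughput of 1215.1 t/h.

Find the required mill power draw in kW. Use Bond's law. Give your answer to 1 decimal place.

P = 11474.8 kW

W = 10 Wi (P80^-0.5 − F80^-0.5)
W = 10·15.6·(1/√218 − 1/√19327) = 10·15.6·(0.060535) = 9.4435 kWh/t
P = W·T = 9.4435·1215.1 = 11474.8 kW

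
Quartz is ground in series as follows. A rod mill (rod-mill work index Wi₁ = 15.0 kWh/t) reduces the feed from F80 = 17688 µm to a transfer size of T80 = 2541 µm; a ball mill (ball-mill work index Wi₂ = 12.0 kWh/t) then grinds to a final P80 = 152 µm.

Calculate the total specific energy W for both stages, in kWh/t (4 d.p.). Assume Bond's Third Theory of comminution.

W = 10·Wi·[P80^(−½) − F80^(−½)]
Stage 1 (17688→2541 µm, Wi₁=15.0): W₁ = 10·15.0·(0.019838 − 0.007519) = 1.8478 kWh/t
Stage 2 (2541→152 µm, Wi₂=12.0): W₂ = 10·12.0·(0.081111 − 0.019838) = 7.3527 kWh/t
W = W₁ + W₂ = 1.8478 + 7.3527 = 9.2006 kWh/t

W = 9.2006 kWh/t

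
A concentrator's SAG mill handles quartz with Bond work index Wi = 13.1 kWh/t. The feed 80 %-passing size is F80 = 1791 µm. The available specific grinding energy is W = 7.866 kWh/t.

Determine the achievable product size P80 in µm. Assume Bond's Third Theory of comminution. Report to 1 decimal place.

W = 10·Wi·[P80^(−½) − F80^(−½)]
⇒ 1/√P80 = W/(10 Wi) + 1/√F80
  = 7.8660/(10·13.1) + 1/√1791 = 0.060046 + 0.023629 = 0.083675
P80 = (1/0.083675)² = 11.9510² = 142.83 µm

P80 = 142.8 µm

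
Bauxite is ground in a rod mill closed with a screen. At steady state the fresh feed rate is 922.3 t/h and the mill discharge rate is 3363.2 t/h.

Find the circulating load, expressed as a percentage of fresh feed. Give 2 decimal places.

CL = 264.65 %

Mill node: discharge = fresh + recycle.
R = M − F = 3363.2 − 922.3 = 2440.9 t/h
CL = 100·R/F = 100·2440.9/922.3 = 264.65 %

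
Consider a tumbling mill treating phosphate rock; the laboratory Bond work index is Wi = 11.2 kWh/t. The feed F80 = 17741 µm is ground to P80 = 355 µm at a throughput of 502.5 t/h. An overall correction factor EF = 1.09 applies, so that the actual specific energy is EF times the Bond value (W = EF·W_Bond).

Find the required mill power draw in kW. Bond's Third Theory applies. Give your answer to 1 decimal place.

W = 10 Wi (P80^-0.5 − F80^-0.5)
W = 10·11.2·(1/√355 − 1/√17741) = 10·11.2·(0.045567) = 5.1035 kWh/t
Corrected W = EF·W_Bond = 1.09·5.1035 = 5.5628 kWh/t
P = W·T = 5.5628·502.5 = 2795.3 kW

P = 2795.3 kW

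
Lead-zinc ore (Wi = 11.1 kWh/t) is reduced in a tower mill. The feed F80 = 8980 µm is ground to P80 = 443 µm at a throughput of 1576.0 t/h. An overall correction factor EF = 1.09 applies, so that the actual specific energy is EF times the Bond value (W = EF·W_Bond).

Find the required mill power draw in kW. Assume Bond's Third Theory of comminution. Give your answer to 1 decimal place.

P = 7047.3 kW

Bond: W = 10·Wi·(1/√P80 − 1/√F80)
W = 10·11.1·(1/√443 − 1/√8980) = 10·11.1·(0.036959) = 4.1024 kWh/t
With EF = 1.09: W = 4.1024·1.09 = 4.4716 kWh/t
Mill draw = 4.4716 × 1576.0 = 7047.3 kW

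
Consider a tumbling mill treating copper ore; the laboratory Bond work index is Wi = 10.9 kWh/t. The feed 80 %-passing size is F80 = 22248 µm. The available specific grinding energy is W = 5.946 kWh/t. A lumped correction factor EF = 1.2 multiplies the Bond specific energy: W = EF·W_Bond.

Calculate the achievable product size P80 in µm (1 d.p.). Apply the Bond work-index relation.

P80 = 367.5 µm

W = 10·Wi·(P80^(-½) − F80^(-½))
W_Bond = W / EF = 5.946 / 1.2 = 4.9550 kWh/t
P80^-0.5 = F80^-0.5 + W_Bond/(10 Wi)
  = 4.9550/(10·10.9) + 1/√22248 = 0.045459 + 0.006704 = 0.052163
P80 = (1/0.052163)² = 19.1707² = 367.51 µm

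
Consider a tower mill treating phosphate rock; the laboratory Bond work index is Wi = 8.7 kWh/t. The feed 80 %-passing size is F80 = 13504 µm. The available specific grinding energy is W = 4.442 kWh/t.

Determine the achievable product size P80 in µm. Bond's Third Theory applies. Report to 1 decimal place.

P80 = 280.9 µm

W = 10 Wi / √P80 − 10 Wi / √F80
P80^(−½) = W/(10 Wi) + F80^(−½)
  = 4.4420/(10·8.7) + 1/√13504 = 0.051057 + 0.008605 = 0.059663
P80 = (1/0.059663)² = 16.7609² = 280.93 µm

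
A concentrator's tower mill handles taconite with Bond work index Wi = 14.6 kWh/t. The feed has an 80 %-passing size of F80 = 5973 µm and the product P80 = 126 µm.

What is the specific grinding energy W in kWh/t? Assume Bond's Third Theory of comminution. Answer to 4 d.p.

W = 10·Wi·[P80^(−½) − F80^(−½)]
1/√126 = 0.089087;  1/√5973 = 0.012939
W = 10·14.6·(0.089087 − 0.012939) = 11.1176 kWh/t

W = 11.1176 kWh/t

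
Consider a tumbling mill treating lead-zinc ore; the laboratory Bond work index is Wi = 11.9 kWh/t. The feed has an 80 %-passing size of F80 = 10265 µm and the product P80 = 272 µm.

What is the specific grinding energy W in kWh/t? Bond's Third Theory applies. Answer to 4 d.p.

W = 6.0409 kWh/t

Bond: W = 10·Wi·(1/√P80 − 1/√F80)
1/√272 = 0.060634;  1/√10265 = 0.009870
W = 10·11.9·(0.060634 − 0.009870) = 6.0409 kWh/t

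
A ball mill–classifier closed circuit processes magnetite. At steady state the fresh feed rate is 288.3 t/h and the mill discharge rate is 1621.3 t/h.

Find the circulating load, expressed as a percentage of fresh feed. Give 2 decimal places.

CL = 462.37 %

Mill node: discharge = fresh + recycle.
R = M − F = 1621.3 − 288.3 = 1333.0 t/h
CL = 100·R/F = 100·1333.0/288.3 = 462.37 %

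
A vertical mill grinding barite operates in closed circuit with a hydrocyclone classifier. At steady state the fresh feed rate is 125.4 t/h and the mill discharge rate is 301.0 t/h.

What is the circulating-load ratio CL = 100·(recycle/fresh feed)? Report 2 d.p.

CL = 140.03 %

Mill node: discharge = fresh + recycle.
R = M − F = 301.0 − 125.4 = 175.6 t/h
CL = 100·R/F = 100·175.6/125.4 = 140.03 %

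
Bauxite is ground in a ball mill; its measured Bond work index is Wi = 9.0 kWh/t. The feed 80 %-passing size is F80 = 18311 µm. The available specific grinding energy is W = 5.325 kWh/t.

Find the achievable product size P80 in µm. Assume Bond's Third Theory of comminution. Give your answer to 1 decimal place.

W = 10·Wi·(P80^(-½) − F80^(-½))
P80^-0.5 = F80^-0.5 + W/(10 Wi)
  = 5.3250/(10·9.0) + 1/√18311 = 0.059167 + 0.007390 = 0.066557
P80 = (1/0.066557)² = 15.0248² = 225.74 µm

P80 = 225.7 µm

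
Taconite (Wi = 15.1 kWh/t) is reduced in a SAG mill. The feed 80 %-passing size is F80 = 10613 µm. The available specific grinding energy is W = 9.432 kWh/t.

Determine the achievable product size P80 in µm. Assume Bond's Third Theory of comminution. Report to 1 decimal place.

W = 10 Wi (1/√P80 − 1/√F80)  [Bond]
⇒ 1/√P80 = W/(10·Wi) + 1/√F80
  = 9.4320/(10·15.1) + 1/√10613 = 0.062464 + 0.009707 = 0.072170
P80 = (1/0.072170)² = 13.8561² = 191.99 µm

P80 = 192.0 µm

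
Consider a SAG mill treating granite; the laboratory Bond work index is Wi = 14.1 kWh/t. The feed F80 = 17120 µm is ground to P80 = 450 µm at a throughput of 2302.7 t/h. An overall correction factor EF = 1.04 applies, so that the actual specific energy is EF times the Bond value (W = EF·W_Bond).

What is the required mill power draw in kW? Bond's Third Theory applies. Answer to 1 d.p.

P = 13337.1 kW

Bond:  W = 10 Wi (1/√P − 1/√F)
W = 10·14.1·(1/√450 − 1/√17120) = 10·14.1·(0.039498) = 5.5692 kWh/t
Corrected W = EF·W_Bond = 1.04·5.5692 = 5.7919 kWh/t
P = W·T = 5.7919·2302.7 = 13337.1 kW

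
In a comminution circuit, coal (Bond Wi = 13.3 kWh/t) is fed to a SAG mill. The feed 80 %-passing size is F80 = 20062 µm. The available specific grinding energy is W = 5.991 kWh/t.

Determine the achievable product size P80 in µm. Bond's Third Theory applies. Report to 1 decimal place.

P80 = 368.3 µm

Bond:  W = 10 Wi (1/√P − 1/√F)
P80^-0.5 = F80^-0.5 + W/(10 Wi)
  = 5.9910/(10·13.3) + 1/√20062 = 0.045045 + 0.007060 = 0.052105
P80 = (1/0.052105)² = 19.1919² = 368.33 µm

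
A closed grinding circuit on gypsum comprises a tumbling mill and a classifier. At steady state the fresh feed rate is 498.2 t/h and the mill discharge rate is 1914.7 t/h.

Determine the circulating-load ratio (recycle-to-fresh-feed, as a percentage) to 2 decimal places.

Discharge = new feed + return, hence
R = M − F = 1914.7 − 498.2 = 1416.5 t/h
CL = 100·R/F = 100·1416.5/498.2 = 284.32 %

CL = 284.32 %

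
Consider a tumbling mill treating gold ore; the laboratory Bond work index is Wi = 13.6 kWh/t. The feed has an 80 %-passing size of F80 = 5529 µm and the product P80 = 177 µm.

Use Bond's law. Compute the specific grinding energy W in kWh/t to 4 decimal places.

Bond:  W = 10 Wi (1/√P − 1/√F)
1/√177 = 0.075165;  1/√5529 = 0.013449
W = 10·13.6·(0.075165 − 0.013449) = 8.3934 kWh/t

W = 8.3934 kWh/t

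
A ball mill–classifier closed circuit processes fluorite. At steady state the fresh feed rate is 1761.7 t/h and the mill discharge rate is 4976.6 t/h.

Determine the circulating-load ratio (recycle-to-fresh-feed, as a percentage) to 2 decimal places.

Steady state: M = F + R.
R = M − F = 4976.6 − 1761.7 = 3214.9 t/h
CL = 100·R/F = 100·3214.9/1761.7 = 182.49 %

CL = 182.49 %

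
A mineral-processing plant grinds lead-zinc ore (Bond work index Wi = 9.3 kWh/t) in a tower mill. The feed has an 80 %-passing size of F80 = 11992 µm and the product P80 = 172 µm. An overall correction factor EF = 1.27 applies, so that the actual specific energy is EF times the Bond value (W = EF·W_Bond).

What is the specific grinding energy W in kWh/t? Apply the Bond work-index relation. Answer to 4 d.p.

W = 7.9273 kWh/t

W_Bond = 10·Wi·(1/√P₈₀ − 1/√F₈₀)
1/√172 = 0.076249;  1/√11992 = 0.009132
W = 10·9.3·(0.076249 − 0.009132) = 6.2419 kWh/t
Apply correction: 6.2419 × 1.27 = 7.9273 kWh/t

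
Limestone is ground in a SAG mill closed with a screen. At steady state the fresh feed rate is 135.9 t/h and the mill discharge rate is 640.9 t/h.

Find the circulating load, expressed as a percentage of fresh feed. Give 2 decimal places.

Steady state: M = F + R.
R = M − F = 640.9 − 135.9 = 505.0 t/h
CL = 100·R/F = 100·505.0/135.9 = 371.60 %

CL = 371.60 %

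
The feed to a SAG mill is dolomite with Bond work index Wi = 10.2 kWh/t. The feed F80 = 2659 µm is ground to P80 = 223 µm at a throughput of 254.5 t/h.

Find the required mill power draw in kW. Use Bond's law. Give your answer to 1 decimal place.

P = 1234.9 kW

W_Bond = 10·Wi·(1/√P₈₀ − 1/√F₈₀)
W = 10·10.2·(1/√223 − 1/√2659) = 10·10.2·(0.047572) = 4.8524 kWh/t
P = W·T = 4.8524·254.5 = 1234.9 kW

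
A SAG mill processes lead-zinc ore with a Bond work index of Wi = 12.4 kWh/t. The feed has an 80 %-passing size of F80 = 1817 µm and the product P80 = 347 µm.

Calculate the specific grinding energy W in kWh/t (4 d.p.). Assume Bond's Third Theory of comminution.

W = 10·Wi·(P80^(-½) − F80^(-½))
1/√347 = 0.053683;  1/√1817 = 0.023460
W = 10·12.4·(0.053683 − 0.023460) = 3.7477 kWh/t

W = 3.7477 kWh/t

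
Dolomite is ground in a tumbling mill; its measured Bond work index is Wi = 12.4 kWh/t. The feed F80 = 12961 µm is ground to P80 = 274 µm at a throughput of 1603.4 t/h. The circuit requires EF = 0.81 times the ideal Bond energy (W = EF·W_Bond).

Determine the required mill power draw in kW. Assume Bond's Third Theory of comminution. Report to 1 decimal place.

P = 8314.5 kW

W = 10 Wi (P80^-0.5 − F80^-0.5)
W = 10·12.4·(1/√274 − 1/√12961) = 10·12.4·(0.051628) = 6.4019 kWh/t
W_actual = 0.81 × 6.4019 = 5.1856 kWh/t
P = W·T = 5.1856·1603.4 = 8314.5 kW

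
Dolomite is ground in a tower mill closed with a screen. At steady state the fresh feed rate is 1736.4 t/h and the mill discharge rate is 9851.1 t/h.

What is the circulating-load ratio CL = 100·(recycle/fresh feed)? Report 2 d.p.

CL = 467.33 %

M = F + R at steady state, so:
R = M − F = 9851.1 − 1736.4 = 8114.7 t/h
CL = 100·R/F = 100·8114.7/1736.4 = 467.33 %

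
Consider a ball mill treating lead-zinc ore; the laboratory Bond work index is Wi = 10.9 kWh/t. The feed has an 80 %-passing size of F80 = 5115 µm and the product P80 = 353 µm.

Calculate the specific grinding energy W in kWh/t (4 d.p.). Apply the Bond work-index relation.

Bond:  W = 10 Wi (1/√P − 1/√F)
1/√353 = 0.053225;  1/√5115 = 0.013982
W = 10·10.9·(0.053225 − 0.013982) = 4.2774 kWh/t

W = 4.2774 kWh/t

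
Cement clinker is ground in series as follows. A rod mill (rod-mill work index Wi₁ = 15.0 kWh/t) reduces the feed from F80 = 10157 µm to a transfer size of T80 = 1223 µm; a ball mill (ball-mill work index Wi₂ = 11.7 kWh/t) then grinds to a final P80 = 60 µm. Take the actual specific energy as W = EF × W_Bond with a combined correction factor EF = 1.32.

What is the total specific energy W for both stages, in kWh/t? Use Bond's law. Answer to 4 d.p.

W = 19.2191 kWh/t

W_Bond = 10·Wi·(1/√P₈₀ − 1/√F₈₀)
Stage 1 (10157→1223 µm, Wi₁=15.0): W₁ = 10·15.0·(0.028595 − 0.009922) = 2.8009 kWh/t
Stage 2 (1223→60 µm, Wi₂=11.7): W₂ = 10·11.7·(0.129099 − 0.028595) = 11.7590 kWh/t
W = W₁ + W₂ = 2.8009 + 11.7590 = 14.5599 kWh/t
Corrected W = EF·W_Bond = 1.32·14.5599 = 19.2191 kWh/t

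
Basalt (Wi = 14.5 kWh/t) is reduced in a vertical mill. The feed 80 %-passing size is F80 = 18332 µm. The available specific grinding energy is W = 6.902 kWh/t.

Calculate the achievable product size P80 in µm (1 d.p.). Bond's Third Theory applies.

P80 = 330.7 µm

W = 10 Wi (1/√P80 − 1/√F80)  [Bond]
⇒ 1/√P80 = W/(10·Wi) + 1/√F80
  = 6.9020/(10·14.5) + 1/√18332 = 0.047600 + 0.007386 = 0.054986
P80 = (1/0.054986)² = 18.1865² = 330.75 µm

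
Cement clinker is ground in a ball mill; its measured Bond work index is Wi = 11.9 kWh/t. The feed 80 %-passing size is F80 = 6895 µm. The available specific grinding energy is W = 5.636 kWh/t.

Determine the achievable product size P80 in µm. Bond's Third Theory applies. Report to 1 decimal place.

Bond: W = 10·Wi·(1/√P80 − 1/√F80)
P80^(−½) = W/(10 Wi) + F80^(−½)
  = 5.6360/(10·11.9) + 1/√6895 = 0.047361 + 0.012043 = 0.059404
P80 = (1/0.059404)² = 16.8338² = 283.38 µm

P80 = 283.4 µm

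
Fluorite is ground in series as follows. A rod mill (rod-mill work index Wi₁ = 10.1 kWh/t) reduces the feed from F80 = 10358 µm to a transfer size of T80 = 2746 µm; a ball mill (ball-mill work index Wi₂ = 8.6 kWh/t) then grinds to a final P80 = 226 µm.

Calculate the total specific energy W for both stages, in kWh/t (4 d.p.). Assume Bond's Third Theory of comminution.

W = 5.0145 kWh/t

W = 10 Wi (P80^-0.5 − F80^-0.5)
Stage 1 (10358→2746 µm, Wi₁=10.1): W₁ = 10·10.1·(0.019083 − 0.009826) = 0.9350 kWh/t
Stage 2 (2746→226 µm, Wi₂=8.6): W₂ = 10·8.6·(0.066519 − 0.019083) = 4.0795 kWh/t
W = W₁ + W₂ = 0.9350 + 4.0795 = 5.0145 kWh/t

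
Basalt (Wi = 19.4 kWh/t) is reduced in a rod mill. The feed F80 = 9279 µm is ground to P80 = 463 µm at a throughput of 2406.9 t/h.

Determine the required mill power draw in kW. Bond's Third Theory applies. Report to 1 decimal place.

W = 10·Wi·(P80^(-½) − F80^(-½))
W = 10·19.4·(1/√463 − 1/√9279) = 10·19.4·(0.036093) = 7.0020 kWh/t
P_mill = W·ṁ = 7.0020·2406.9 = 16853.1 kW

P = 16853.1 kW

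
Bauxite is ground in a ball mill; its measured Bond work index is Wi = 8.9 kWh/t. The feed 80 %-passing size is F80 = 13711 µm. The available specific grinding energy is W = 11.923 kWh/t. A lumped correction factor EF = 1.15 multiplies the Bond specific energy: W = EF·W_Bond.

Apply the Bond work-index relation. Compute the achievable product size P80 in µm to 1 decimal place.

Bond: W = 10·Wi·(1/√P80 − 1/√F80)
W_Bond = W / EF = 11.923 / 1.15 = 10.3678 kWh/t
1/√P80 = 1/√F80 + W_Bond/(10·Wi)
  = 10.3678/(10·8.9) + 1/√13711 = 0.116492 + 0.008540 = 0.125033
P80 = (1/0.125033)² = 7.9979² = 63.97 µm

P80 = 64.0 µm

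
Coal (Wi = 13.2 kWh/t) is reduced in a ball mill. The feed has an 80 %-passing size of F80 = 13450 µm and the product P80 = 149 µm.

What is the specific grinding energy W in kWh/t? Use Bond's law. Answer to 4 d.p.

W = 9.6757 kWh/t

W = 10 Wi (P80^-0.5 − F80^-0.5)
1/√149 = 0.081923;  1/√13450 = 0.008623
W = 10·13.2·(0.081923 − 0.008623) = 9.6757 kWh/t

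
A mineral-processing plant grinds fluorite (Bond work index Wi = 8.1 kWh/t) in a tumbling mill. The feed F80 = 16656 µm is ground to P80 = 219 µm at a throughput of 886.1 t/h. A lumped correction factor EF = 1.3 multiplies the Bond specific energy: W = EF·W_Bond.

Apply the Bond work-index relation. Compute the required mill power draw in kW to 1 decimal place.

W = 10·Wi·[P80^(−½) − F80^(−½)]
W = 10·8.1·(1/√219 − 1/√16656) = 10·8.1·(0.059825) = 4.8458 kWh/t
Corrected W = EF·W_Bond = 1.3·4.8458 = 6.2996 kWh/t
P = W·T = 6.2996·886.1 = 5582.1 kW

P = 5582.1 kW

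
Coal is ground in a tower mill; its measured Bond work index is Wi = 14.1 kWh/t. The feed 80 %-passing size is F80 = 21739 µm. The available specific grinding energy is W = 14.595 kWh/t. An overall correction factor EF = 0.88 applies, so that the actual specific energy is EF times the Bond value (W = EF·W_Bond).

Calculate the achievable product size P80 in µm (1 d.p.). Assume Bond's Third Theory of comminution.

Bond:  W = 10 Wi (1/√P − 1/√F)
W_Bond = W / EF = 14.595 / 0.88 = 16.5852 kWh/t
⇒ 1/√P80 = W_Bond/(10·Wi) + 1/√F80
  = 16.5852/(10·14.1) + 1/√21739 = 0.117626 + 0.006782 = 0.124408
P80 = (1/0.124408)² = 8.0381² = 64.61 µm

P80 = 64.6 µm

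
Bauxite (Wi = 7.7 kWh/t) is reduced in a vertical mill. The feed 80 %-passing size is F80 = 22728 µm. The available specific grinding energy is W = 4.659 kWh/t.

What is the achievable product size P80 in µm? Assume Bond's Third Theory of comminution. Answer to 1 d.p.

P80 = 221.8 µm

W = 10 Wi (1/√P80 − 1/√F80)  [Bond]
⇒ 1/√P80 = W/(10 Wi) + 1/√F80
  = 4.6590/(10·7.7) + 1/√22728 = 0.060506 + 0.006633 = 0.067140
P80 = (1/0.067140)² = 14.8943² = 221.84 µm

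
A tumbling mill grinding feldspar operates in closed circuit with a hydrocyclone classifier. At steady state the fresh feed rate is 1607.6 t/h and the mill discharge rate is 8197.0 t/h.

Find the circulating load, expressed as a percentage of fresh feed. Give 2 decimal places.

CL = 409.89 %

Mill node: discharge = fresh + recycle.
R = M − F = 8197.0 − 1607.6 = 6589.4 t/h
CL = 100·R/F = 100·6589.4/1607.6 = 409.89 %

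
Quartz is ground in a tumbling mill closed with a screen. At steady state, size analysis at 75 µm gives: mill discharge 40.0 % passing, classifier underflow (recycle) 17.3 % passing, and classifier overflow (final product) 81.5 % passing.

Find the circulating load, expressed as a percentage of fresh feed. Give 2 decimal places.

Let r = R/F. Size balance at 75 µm:
(1+r)·d = r·u + o ⇒ r = (o−d)/(d−u)
r = (81.5 − 40.0)/(40.0 − 17.3) = 41.5/22.7 = 1.8282
CL = 100·r = 182.82 %

CL = 182.82 %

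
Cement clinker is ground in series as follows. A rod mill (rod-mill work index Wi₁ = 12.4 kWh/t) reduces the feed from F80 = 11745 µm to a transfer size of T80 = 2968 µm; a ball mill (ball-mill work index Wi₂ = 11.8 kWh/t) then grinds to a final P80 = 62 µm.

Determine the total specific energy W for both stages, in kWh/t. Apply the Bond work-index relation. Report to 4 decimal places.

W = 13.9520 kWh/t

W = 10 Wi / √P80 − 10 Wi / √F80
Stage 1 (11745→2968 µm, Wi₁=12.4): W₁ = 10·12.4·(0.018356 − 0.009227) = 1.1319 kWh/t
Stage 2 (2968→62 µm, Wi₂=11.8): W₂ = 10·11.8·(0.127000 − 0.018356) = 12.8201 kWh/t
W = W₁ + W₂ = 1.1319 + 12.8201 = 13.9520 kWh/t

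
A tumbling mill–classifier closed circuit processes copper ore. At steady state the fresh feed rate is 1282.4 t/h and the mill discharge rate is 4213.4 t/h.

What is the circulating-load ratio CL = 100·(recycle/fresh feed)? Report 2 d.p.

M = F + R at steady state, so:
R = M − F = 4213.4 − 1282.4 = 2931.0 t/h
CL = 100·R/F = 100·2931.0/1282.4 = 228.56 %

CL = 228.56 %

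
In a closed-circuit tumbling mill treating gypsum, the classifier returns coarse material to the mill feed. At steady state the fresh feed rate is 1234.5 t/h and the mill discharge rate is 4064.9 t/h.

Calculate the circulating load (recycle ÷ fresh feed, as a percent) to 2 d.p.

CL = 229.28 %

Discharge = new feed + return, hence
R = M − F = 4064.9 − 1234.5 = 2830.4 t/h
CL = 100·R/F = 100·2830.4/1234.5 = 229.28 %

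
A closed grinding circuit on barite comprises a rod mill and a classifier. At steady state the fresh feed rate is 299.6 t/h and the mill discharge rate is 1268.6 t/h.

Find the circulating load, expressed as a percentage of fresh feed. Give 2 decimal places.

CL = 323.43 %

Mill node: discharge = fresh + recycle.
R = M − F = 1268.6 − 299.6 = 969.0 t/h
CL = 100·R/F = 100·969.0/299.6 = 323.43 %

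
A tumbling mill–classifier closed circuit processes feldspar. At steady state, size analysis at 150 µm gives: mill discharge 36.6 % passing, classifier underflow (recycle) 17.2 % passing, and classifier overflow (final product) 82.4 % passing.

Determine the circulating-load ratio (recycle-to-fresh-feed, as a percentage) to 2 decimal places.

CL = 236.08 %

Classifier node, passing 150 µm:
Fd + Rd = Ru + Fo ⇒ R/F = (o−d)/(d−u)
r = (82.4 − 36.6)/(36.6 − 17.2) = 45.8/19.4 = 2.3608
CL = 100·r = 236.08 %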